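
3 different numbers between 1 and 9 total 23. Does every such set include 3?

The only way to make 23 from 3 distinct digits is {6,8,9}, which does not contain 3.

No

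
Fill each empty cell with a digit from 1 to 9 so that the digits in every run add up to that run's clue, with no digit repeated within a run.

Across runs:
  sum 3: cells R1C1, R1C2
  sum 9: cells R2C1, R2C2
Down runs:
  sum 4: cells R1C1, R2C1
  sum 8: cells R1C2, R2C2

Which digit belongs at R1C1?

3 in 2 cells must be {1,2}; 4 in 2 cells must be {1,3}.
The 3 across and the 4 down share only 1, so R1C1 = 1.
R1C2 = 3 − 1 = 2 completes the 3 across.
R2C1 = 4 − 1 = 3 completes the 4 down.
R2C2 = 9 − 3 = 6 completes the 9 across.

1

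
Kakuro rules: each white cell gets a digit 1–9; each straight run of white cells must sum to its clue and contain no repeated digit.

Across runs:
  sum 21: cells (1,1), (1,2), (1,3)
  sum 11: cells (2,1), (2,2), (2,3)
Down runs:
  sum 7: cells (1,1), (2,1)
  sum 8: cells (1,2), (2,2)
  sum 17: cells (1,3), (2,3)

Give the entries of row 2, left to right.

17 in 2 cells must be {8,9}.
The 11 across and the 17 down share only 8, so (2,3) = 8.
(1,3) = 17 − 8 = 9 completes the 17 down.
Nothing is forced directly, so branch on (1,1), whose candidates are 4 or 5. If (1,1) = 4: then (1,2) would have to be in {8} for the 21 across but in {1,2,3,5,6,7} for the 8 down — contradiction. So (1,1) = 5.
(1,2) = 21 − 14 = 7 completes the 21 across.
(2,1) = 7 − 5 = 2 completes the 7 down.
(2,2) = 11 − 10 = 1 completes the 11 across.

2 1 8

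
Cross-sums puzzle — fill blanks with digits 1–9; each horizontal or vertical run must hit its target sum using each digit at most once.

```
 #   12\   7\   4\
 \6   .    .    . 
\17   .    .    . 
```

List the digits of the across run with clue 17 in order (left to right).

6 in 3 cells must be {1,2,3}; 4 in 2 cells must be {1,3}.
The 6 across and the 12 down share only 3, so R1C1 = 3.
Given what's placed, R1C3 must be 1 to fit the 6 across and 4 down.
R2C1 = 12 − 3 = 9 completes the 12 down.
R2C3 = 4 − 1 = 3 completes the 4 down.
R1C2 = 6 − 4 = 2 completes the 6 across.
R2C2 = 17 − 12 = 5 completes the 17 across.

9, 5, 3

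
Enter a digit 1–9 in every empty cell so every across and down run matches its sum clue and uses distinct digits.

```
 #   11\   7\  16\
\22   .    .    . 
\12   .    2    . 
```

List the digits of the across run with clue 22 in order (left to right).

8 5 9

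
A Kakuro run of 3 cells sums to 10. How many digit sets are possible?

4

3 distinct digits from 1–9 sum between 6 and 24.
Enumerating: {1,2,7}, {1,3,6}, {1,4,5}, {2,3,5}.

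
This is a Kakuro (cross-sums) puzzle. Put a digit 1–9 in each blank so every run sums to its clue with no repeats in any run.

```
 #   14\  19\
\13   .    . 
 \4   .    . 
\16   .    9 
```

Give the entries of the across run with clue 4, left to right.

1 3

4 in 2 cells must be {1,3}; 16 in 2 cells must be {7,9}.
R2C2 = 3: the only remaining digit allowed by both the 4 across and the 19 down.
R3C1 = 16 − 9 = 7 completes the 16 across.
R1C2 = 19 − 12 = 7 completes the 19 down.
R2C1 = 4 − 3 = 1 completes the 4 across.
R1C1 = 13 − 7 = 6 completes the 13 across.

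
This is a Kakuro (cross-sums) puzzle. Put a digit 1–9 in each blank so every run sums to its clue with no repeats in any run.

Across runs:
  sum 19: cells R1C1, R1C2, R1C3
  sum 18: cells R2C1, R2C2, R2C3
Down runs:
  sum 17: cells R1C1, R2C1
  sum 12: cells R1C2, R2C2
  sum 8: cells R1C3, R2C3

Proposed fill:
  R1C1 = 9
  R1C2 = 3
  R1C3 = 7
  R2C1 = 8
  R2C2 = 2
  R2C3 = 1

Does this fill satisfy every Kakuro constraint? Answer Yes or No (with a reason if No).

No — the across run R2C1–R2C3 sums to 11, not 18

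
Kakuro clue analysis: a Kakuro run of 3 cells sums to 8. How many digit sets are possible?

2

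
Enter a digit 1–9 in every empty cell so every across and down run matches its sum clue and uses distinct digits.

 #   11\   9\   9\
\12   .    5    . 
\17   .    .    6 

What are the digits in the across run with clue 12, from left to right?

R1C3 = 9 − 6 = 3 completes the 9 down.
R2C2 = 9 − 5 = 4 completes the 9 down.
R1C1 = 12 − 8 = 4 completes the 12 across.
R2C1 = 17 − 10 = 7 completes the 17 across.

4 5 3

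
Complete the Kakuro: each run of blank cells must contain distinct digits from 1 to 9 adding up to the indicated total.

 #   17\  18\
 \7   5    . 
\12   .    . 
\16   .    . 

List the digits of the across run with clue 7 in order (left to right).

16 in 2 cells must be {7,9}.
R1C2 = 7 − 5 = 2 completes the 7 across.
Given what's placed, R3C1 must be 9 to fit the 16 across and 17 down.
R3C2 = 16 − 9 = 7 completes the 16 across.
R2C1 = 17 − 14 = 3 completes the 17 down.
R2C2 = 12 − 3 = 9 completes the 12 across.

5, 2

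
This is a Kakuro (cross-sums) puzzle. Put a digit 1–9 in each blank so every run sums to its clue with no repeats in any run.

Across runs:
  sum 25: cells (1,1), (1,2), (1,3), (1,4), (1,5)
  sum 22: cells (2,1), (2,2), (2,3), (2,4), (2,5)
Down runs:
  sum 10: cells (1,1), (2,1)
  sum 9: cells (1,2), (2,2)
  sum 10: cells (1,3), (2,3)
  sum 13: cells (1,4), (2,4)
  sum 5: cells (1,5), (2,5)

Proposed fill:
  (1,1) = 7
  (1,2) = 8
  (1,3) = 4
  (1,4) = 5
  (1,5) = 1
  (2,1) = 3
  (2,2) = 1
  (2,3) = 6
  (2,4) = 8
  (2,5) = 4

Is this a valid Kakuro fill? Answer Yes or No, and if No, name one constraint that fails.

Yes

Across: 7+8+4+5+1=25; 3+1+6+8+4=22. Down: 7+3=10; 8+1=9; 4+6=10; 5+8=13; 1+4=5. No digit repeats within any run.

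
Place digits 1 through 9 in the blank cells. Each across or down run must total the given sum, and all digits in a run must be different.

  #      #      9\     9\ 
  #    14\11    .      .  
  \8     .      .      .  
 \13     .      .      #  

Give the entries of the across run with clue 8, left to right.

5, 2, 1

The 8 across and the 14 down share only 5, so R2C1 = 5.
R3C1 = 14 − 5 = 9 completes the 14 down.
R3C2 = 13 − 9 = 4 completes the 13 across.
R2C2 = 2: the only remaining digit allowed by both the 8 across and the 9 down.
R2C3 = 8 − 7 = 1 completes the 8 across.
R1C2 = 9 − 6 = 3 completes the 9 down.
R1C3 = 11 − 3 = 8 completes the 11 across.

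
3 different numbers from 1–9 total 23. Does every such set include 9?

Yes

The only way to make 23 from 3 distinct digits is {6,8,9}, which contains 9.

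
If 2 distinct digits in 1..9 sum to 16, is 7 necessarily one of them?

The only way to make 16 from 2 distinct digits is {7,9}, which contains 7.

Yes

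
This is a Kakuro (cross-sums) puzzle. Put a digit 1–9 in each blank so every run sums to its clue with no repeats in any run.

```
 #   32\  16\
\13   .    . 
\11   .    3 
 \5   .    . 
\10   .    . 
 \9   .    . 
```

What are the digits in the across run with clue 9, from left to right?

5 4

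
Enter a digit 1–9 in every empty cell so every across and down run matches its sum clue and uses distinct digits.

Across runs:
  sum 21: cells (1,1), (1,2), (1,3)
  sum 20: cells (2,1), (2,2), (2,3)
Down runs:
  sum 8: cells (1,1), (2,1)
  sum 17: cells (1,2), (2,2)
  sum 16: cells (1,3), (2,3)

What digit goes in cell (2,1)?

17 in 2 cells must be {8,9}; 16 in 2 cells must be {7,9}.
Nothing is forced directly, so branch on (1,2), whose candidates are 8 or 9. If (1,2) = 8: that forces (2,2) = 9, (2,3) = 7, (1,3) = 9, after which (2,1) would have to be in {4} for the 20 across but in {1,2,3,5,6,7} for the 8 down — contradiction. So (1,2) = 9.
Given what's placed, (1,3) must be 7 to fit the 21 across and 16 down.
(2,2) = 17 − 9 = 8 completes the 17 down.
(2,3) = 16 − 7 = 9 completes the 16 down.
(1,1) = 21 − 16 = 5 completes the 21 across.
(2,1) = 20 − 17 = 3 completes the 20 across.

3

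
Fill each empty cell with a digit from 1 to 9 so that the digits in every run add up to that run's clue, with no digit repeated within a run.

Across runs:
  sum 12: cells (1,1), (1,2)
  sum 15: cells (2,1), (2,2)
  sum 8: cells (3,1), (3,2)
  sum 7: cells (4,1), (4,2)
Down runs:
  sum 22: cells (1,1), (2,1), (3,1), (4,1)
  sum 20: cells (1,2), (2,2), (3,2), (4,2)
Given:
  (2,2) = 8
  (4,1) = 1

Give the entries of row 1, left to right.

8 4

(2,1) = 15 − 8 = 7 completes the 15 across.
(4,2) = 7 − 1 = 6 completes the 7 across.
No cell is forced outright now. (1,2) can only be 4 or 5 (the digits allowed by both its 12 across and its 20 down). If (1,2) = 5: then (1,1) would have to be in {7} for the 12 across but in {5,6,8,9} for the 22 down — contradiction. So (1,2) = 4.
(1,1) = 12 − 4 = 8 completes the 12 across.
(3,1) = 22 − 16 = 6 completes the 22 down.
(3,2) = 8 − 6 = 2 completes the 8 across.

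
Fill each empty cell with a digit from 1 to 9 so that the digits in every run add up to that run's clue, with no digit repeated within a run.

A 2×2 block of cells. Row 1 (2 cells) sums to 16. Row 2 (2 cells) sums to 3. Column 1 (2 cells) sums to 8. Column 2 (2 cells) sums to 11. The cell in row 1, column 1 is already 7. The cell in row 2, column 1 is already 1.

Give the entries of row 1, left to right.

16 in 2 cells must be {7,9}; 3 in 2 cells must be {1,2}.
(1,2) = 16 − 7 = 9 completes the 16 across.
(2,2) = 3 − 1 = 2 completes the 3 across.

7, 9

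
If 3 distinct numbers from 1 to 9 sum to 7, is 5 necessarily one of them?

The only way to make 7 from 3 distinct digits is {1,2,4}, which does not contain 5.

No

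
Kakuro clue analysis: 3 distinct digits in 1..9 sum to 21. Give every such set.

{4,8,9}; {5,7,9}; {6,7,8}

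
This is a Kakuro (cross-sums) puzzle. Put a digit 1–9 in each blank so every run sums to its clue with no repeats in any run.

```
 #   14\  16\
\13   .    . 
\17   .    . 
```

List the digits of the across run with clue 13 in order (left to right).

17 in 2 cells must be {8,9}; 16 in 2 cells must be {7,9}.
The 17 across and the 16 down share only 9, so R2C2 = 9.
R1C2 = 16 − 9 = 7 completes the 16 down.
R2C1 = 17 − 9 = 8 completes the 17 across.
R1C1 = 13 − 7 = 6 completes the 13 across.

6, 7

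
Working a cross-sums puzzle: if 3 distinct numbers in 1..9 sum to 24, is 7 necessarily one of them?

The only way to make 24 from 3 distinct digits is {7,8,9}, which contains 7.

Yes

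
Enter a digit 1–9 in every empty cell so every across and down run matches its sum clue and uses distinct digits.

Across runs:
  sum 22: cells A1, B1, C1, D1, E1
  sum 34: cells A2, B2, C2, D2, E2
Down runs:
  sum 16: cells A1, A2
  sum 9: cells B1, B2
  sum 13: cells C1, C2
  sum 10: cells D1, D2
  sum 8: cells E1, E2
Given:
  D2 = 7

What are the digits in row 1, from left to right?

34 in 5 cells must be {4,6,7,8,9}; 16 in 2 cells must be {7,9}.
D1 = 10 − 7 = 3 completes the 10 down.
A2 = 9: the only remaining digit allowed by both the 34 across and the 16 down.
Given what's placed, E2 must be 6 to fit the 34 across and 8 down.
A1 = 16 − 9 = 7 completes the 16 down.
E1 = 8 − 6 = 2 completes the 8 down.
No cell is forced outright now. B2 can only be 4 or 8 (the digits allowed by both its 34 across and its 9 down). If B2 = 4: then B1 would have to be in {1,4,6,9} for the 22 across but in {5} for the 9 down — contradiction. So B2 = 8.
B1 = 9 − 8 = 1 completes the 9 down.
C1 = 22 − 13 = 9 completes the 22 across.

7, 1, 9, 3, 2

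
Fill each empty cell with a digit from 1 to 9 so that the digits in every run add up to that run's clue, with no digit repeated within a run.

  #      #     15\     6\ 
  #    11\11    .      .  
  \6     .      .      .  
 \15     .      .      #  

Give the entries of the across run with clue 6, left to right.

6 in 3 cells must be {1,2,3}.
Nothing is forced directly, so branch on R2C1, whose candidates are 2 or 3. If R2C1 = 2: that forces R2C3 = 1, R3C1 = 9, R3C2 = 6, R1C3 = 5, after which R2C2 would have to be in {3} for the 6 across but in {1,2,4,5,7,8} for the 15 down — contradiction. So R2C1 = 3.
R3C1 = 11 − 3 = 8 completes the 11 down.
R3C2 = 15 − 8 = 7 completes the 15 across.
R2C2 = 2: the only remaining digit allowed by both the 6 across and the 15 down.
R2C3 = 6 − 5 = 1 completes the 6 across.
R1C2 = 15 − 9 = 6 completes the 15 down.
R1C3 = 11 − 6 = 5 completes the 11 across.

3, 2, 1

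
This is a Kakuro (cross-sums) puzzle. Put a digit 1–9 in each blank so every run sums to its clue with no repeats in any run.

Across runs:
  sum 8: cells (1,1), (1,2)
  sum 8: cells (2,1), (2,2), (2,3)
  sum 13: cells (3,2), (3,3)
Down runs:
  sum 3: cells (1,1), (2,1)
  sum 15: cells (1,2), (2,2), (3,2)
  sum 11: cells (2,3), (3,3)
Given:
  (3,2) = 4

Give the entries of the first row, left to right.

2, 6

3 in 2 cells must be {1,2}.
(3,3) = 13 − 4 = 9 completes the 13 across.
(2,3) = 11 − 9 = 2 completes the 11 down.
(2,1) = 1: the only remaining digit allowed by both the 8 across and the 3 down.
(2,2) = 8 − 3 = 5 completes the 8 across.
(1,1) = 3 − 1 = 2 completes the 3 down.
(1,2) = 8 − 2 = 6 completes the 8 across.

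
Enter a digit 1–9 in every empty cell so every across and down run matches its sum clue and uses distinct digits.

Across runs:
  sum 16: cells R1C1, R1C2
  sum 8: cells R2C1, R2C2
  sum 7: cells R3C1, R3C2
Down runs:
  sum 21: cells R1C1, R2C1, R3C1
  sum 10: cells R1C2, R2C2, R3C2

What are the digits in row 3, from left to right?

5 2

16 in 2 cells must be {7,9}.
The 16 across and the 10 down share only 7, so R1C2 = 7.
R1C1 = 16 − 7 = 9 completes the 16 across.
Nothing is forced directly, so branch on R2C1, whose candidates are 5 or 7. If R2C1 = 5: then R2C2 would have to be in {3} for the 8 across but in {1,2} for the 10 down — contradiction. So R2C1 = 7.
R2C2 = 8 − 7 = 1 completes the 8 across.
R3C1 = 21 − 16 = 5 completes the 21 down.
R3C2 = 7 − 5 = 2 completes the 7 across.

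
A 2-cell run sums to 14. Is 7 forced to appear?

No

Counterexample: {5,9} sums to 14 without using 7.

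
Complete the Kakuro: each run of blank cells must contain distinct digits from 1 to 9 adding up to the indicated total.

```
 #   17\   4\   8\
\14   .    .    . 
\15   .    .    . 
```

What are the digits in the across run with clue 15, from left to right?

8 1 6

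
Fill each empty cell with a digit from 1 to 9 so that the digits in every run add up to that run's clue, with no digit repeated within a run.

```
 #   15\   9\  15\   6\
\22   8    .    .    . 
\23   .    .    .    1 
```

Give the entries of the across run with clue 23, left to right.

R1C4 = 6 − 1 = 5 completes the 6 down.
R2C1 = 15 − 8 = 7 completes the 15 down.
Given what's placed, R2C2 must be 6 to fit the 23 across and 9 down.
R2C3 = 23 − 14 = 9 completes the 23 across.
R1C2 = 9 − 6 = 3 completes the 9 down.
R1C3 = 22 − 16 = 6 completes the 22 across.

7, 6, 9, 1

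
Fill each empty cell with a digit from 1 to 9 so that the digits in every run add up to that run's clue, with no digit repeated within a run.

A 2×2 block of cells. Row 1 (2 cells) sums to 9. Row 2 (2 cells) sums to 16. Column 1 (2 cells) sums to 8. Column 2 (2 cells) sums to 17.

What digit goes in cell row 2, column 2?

9

16 in 2 cells must be {7,9}; 17 in 2 cells must be {8,9}.
The 9 across and the 17 down share only 8, so (1,2) = 8.
The 16 across and the 8 down share only 7, so (2,1) = 7.
(2,2) = 16 − 7 = 9 completes the 16 across.
(1,1) = 9 − 8 = 1 completes the 9 across.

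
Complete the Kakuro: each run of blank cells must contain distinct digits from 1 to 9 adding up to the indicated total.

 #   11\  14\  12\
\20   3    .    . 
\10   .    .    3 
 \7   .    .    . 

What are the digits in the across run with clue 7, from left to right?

2 4 1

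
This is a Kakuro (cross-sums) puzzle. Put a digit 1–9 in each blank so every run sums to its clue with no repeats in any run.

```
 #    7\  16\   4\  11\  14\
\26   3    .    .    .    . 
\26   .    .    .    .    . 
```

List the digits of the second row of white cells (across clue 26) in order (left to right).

16 in 2 cells must be {7,9}; 4 in 2 cells must be {1,3}.
R1C3 = 1: the only remaining digit allowed by both the 26 across and the 4 down.
R2C1 = 7 − 3 = 4 completes the 7 down.
R2C3 = 4 − 1 = 3 completes the 4 down.
R2C2 = 9: the only remaining digit allowed by both the 26 across and the 16 down.
Given what's placed, R2C5 must be 8 to fit the 26 across and 14 down.
R1C2 = 16 − 9 = 7 completes the 16 down.
R1C5 = 14 − 8 = 6 completes the 14 down.
R2C4 = 26 − 24 = 2 completes the 26 across.

4 9 3 2 8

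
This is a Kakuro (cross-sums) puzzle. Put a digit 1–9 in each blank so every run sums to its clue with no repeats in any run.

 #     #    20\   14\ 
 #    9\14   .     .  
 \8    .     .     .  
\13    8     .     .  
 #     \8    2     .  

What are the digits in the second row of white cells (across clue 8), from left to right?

1 5 2

R2C1 = 9 − 8 = 1 completes the 9 down.
R4C3 = 8 − 2 = 6 completes the 8 across.
R1C3 = 5: the only remaining digit allowed by both the 14 across and the 14 down.
Given what's placed, R2C3 must be 2 to fit the 8 across and 14 down.
R3C3 = 14 − 13 = 1 completes the 14 down.
R1C2 = 14 − 5 = 9 completes the 14 across.
R2C2 = 8 − 3 = 5 completes the 8 across.
R3C2 = 13 − 9 = 4 completes the 13 across.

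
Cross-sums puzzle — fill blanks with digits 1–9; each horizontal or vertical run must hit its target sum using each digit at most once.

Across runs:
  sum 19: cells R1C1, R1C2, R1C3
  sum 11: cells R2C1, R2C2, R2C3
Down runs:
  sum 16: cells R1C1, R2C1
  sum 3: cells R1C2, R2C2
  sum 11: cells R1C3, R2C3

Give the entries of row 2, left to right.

7, 1, 3

16 in 2 cells must be {7,9}; 3 in 2 cells must be {1,2}.
The 19 across and the 3 down share only 2, so R1C2 = 2.
The 11 across and the 16 down share only 7, so R2C1 = 7.
R2C2 = 3 − 2 = 1 completes the 3 down.
R2C3 = 11 − 8 = 3 completes the 11 across.
R1C1 = 16 − 7 = 9 completes the 16 down.
R1C3 = 19 − 11 = 8 completes the 19 across.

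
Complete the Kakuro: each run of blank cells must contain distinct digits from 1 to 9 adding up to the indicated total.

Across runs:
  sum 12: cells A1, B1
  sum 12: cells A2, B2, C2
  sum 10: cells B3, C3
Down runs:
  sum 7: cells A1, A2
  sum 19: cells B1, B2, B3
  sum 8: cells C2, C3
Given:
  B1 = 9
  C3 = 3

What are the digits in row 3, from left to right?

7 3

A1 = 12 − 9 = 3 completes the 12 across.
A2 = 7 − 3 = 4 completes the 7 down.
C2 = 8 − 3 = 5 completes the 8 down.
B3 = 10 − 3 = 7 completes the 10 across.
B2 = 12 − 9 = 3 completes the 12 across.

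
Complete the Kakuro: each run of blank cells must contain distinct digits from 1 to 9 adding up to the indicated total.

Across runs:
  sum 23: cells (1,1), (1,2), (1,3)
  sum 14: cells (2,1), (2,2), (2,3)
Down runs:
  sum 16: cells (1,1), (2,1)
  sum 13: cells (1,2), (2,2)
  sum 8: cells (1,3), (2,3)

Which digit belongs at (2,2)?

23 in 3 cells must be {6,8,9}; 16 in 2 cells must be {7,9}.
The 23 across and the 16 down share only 9, so (1,1) = 9.
Given what's placed, (1,3) must be 6 to fit the 23 across and 8 down.
(2,1) = 16 − 9 = 7 completes the 16 down.
(2,3) = 8 − 6 = 2 completes the 8 down.
(1,2) = 23 − 15 = 8 completes the 23 across.
(2,2) = 14 − 9 = 5 completes the 14 across.

5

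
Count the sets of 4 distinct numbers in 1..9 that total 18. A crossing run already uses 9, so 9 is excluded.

8

4 distinct digits from 1–9 sum between 10 and 30.
Dropping sets that contain 9.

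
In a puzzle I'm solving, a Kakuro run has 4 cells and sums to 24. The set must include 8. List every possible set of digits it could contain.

{1,6,8,9}; {2,5,8,9}; {3,4,8,9}; {3,6,7,8}; {4,5,7,8}

4 distinct digits from 1–9 sum between 10 and 30.
Keeping only sets containing 8.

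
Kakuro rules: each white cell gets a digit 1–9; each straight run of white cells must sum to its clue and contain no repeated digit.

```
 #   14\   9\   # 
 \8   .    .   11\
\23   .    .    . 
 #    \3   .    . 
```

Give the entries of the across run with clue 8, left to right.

6, 2

23 in 3 cells must be {6,8,9}; 3 in 2 cells must be {1,2}.
The 23 across and the 9 down share only 6, so R2C2 = 6.
Intersecting the 3 across with the 11 down forces R3C3 = 2.
R2C3 = 11 − 2 = 9 completes the 11 down.
R3C2 = 3 − 2 = 1 completes the 3 across.
R1C2 = 9 − 7 = 2 completes the 9 down.
R2C1 = 23 − 15 = 8 completes the 23 across.
R1C1 = 8 − 2 = 6 completes the 8 across.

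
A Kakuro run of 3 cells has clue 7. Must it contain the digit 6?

The only way to make 7 from 3 distinct digits is {1,2,4}, which does not contain 6.

No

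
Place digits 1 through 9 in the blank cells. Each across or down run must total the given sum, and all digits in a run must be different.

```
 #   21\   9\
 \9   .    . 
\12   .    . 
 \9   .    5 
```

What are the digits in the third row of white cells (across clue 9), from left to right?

4 5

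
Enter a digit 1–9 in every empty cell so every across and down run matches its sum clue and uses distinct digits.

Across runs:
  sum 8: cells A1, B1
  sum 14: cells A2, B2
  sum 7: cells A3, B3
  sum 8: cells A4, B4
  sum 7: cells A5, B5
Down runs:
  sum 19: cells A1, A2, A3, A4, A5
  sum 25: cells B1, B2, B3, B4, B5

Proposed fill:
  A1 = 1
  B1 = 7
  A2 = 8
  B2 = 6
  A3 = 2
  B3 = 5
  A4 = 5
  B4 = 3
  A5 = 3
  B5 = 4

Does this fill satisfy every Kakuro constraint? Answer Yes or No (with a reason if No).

Across: 1+7=8; 8+6=14; 2+5=7; 5+3=8; 3+4=7. Down: 1+8+2+5+3=19; 7+6+5+3+4=25. No digit repeats within any run.

Yes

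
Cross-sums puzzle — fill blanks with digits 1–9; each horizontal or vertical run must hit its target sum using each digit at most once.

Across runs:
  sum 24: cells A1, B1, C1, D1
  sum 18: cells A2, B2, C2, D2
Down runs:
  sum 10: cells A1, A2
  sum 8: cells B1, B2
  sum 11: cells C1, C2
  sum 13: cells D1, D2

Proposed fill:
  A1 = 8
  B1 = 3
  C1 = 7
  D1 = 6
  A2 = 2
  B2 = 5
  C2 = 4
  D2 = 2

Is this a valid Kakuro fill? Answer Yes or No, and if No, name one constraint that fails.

No — the down run D1–D2 sums to 8, not 13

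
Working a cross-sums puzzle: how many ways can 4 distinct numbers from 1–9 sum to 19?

4 distinct digits from 1–9 sum between 10 and 30.

11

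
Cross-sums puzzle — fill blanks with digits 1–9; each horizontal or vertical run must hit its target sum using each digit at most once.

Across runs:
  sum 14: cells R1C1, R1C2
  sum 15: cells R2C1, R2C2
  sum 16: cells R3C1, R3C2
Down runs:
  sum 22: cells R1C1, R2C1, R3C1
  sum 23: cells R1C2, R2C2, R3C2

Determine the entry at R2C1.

9

16 in 2 cells must be {7,9}; 23 in 3 cells must be {6,8,9}.
The 16 across and the 23 down share only 9, so R3C2 = 9.
R3C1 = 16 − 9 = 7 completes the 16 across.
Nothing is forced directly, so branch on R1C1, whose candidates are 6 or 9. If R1C1 = 9: then R1C2 would have to be in {5} for the 14 across but in {6,8} for the 23 down — contradiction. So R1C1 = 6.
R1C2 = 14 − 6 = 8 completes the 14 across.
R2C1 = 22 − 13 = 9 completes the 22 down.
R2C2 = 15 − 9 = 6 completes the 15 across.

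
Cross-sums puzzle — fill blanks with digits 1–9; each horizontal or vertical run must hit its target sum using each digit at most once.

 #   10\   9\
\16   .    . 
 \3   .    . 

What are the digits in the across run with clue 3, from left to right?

1 2

16 in 2 cells must be {7,9}; 3 in 2 cells must be {1,2}.
The 16 across and the 9 down share only 7, so R1C2 = 7.
R2C2 = 9 − 7 = 2 completes the 9 down.
R1C1 = 16 − 7 = 9 completes the 16 across.
R2C1 = 3 − 2 = 1 completes the 3 across.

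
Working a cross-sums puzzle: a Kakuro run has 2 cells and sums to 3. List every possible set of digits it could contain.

{1,2}

2 distinct digits from 1–9 sum between 3 and 17.
Only one set works: {1,2}.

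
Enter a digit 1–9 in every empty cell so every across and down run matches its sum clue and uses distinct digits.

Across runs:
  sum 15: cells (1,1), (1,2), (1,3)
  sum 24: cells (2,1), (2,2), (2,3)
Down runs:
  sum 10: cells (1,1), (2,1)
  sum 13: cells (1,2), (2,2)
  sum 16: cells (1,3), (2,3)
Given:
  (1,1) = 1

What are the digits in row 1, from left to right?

1 5 9

24 in 3 cells must be {7,8,9}; 16 in 2 cells must be {7,9}.
Given what's placed, (1,3) must be 9 to fit the 15 across and 16 down.
(2,1) = 10 − 1 = 9 completes the 10 down.
(2,3) = 16 − 9 = 7 completes the 16 down.
(1,2) = 15 − 10 = 5 completes the 15 across.
(2,2) = 24 − 16 = 8 completes the 24 across.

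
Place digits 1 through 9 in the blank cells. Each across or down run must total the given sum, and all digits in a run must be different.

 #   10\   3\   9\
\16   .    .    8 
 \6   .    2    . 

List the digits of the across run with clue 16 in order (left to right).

7 1 8

6 in 3 cells must be {1,2,3}; 3 in 2 cells must be {1,2}.
R1C2 = 3 − 2 = 1 completes the 3 down.
R2C3 = 9 − 8 = 1 completes the 9 down.
R1C1 = 16 − 9 = 7 completes the 16 across.
R2C1 = 6 − 3 = 3 completes the 6 across.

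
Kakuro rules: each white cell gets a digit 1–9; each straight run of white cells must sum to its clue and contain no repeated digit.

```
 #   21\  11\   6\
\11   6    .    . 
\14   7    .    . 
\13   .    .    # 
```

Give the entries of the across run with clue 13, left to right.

8, 5

R3C1 = 21 − 13 = 8 completes the 21 down.
R3C2 = 13 − 8 = 5 completes the 13 across.
Nothing is forced directly, so branch on R1C2, whose candidates are 2 or 4. If R1C2 = 2: then R1C3 would have to be in {3} for the 11 across but in {1,2,4,5} for the 6 down — contradiction. So R1C2 = 4.
R1C3 = 11 − 10 = 1 completes the 11 across.
R2C2 = 11 − 9 = 2 completes the 11 down.
R2C3 = 14 − 9 = 5 completes the 14 across.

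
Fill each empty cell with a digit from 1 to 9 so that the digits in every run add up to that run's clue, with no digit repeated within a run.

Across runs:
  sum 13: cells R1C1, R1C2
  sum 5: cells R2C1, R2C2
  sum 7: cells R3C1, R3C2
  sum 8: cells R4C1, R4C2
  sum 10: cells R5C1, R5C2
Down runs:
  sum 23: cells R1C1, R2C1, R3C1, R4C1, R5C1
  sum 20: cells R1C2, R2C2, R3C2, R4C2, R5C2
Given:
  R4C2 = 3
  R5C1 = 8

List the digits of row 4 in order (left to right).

R4C1 = 8 − 3 = 5 completes the 8 across.
R5C2 = 10 − 8 = 2 completes the 10 across.
Nothing is forced directly, so branch on R1C1, whose candidates are 6 or 7. If R1C1 = 6: then R1C2 would have to be in {7} for the 13 across but in {1,4,5,6,8,9} for the 20 down — contradiction. So R1C1 = 7.
R1C2 = 13 − 7 = 6 completes the 13 across.
Nothing is forced directly, so branch on R2C1, whose candidates are 1 or 2. If R2C1 = 2: then R2C2 would have to be in {3} for the 5 across but in {1,4,5,8} for the 20 down — contradiction. So R2C1 = 1.
R2C2 = 5 − 1 = 4 completes the 5 across.
R3C1 = 23 − 21 = 2 completes the 23 down.
R3C2 = 7 − 2 = 5 completes the 7 across.

5 3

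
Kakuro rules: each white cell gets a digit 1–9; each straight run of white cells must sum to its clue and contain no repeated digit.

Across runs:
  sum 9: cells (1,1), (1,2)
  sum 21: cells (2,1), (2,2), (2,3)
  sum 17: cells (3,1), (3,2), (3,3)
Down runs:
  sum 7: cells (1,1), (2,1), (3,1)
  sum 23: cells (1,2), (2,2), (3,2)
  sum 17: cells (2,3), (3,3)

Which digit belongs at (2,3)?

8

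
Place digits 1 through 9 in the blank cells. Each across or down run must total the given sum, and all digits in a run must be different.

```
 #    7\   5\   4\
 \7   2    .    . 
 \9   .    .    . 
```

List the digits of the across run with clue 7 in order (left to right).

7 in 3 cells must be {1,2,4}; 4 in 2 cells must be {1,3}.
Given what's placed, R1C3 must be 1 to fit the 7 across and 4 down.
R2C1 = 7 − 2 = 5 completes the 7 down.
R2C3 = 4 − 1 = 3 completes the 4 down.
R1C2 = 7 − 3 = 4 completes the 7 across.
R2C2 = 9 − 8 = 1 completes the 9 across.

2 4 1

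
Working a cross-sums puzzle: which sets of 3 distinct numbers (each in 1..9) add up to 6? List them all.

3 distinct digits from 1–9 sum between 6 and 24.
Only one set works: {1,2,3}.

{1,2,3}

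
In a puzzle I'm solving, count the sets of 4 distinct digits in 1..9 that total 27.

4 distinct digits from 1–9 sum between 10 and 30.
Enumerating: {3,7,8,9}, {4,6,8,9}, {5,6,7,9}.

3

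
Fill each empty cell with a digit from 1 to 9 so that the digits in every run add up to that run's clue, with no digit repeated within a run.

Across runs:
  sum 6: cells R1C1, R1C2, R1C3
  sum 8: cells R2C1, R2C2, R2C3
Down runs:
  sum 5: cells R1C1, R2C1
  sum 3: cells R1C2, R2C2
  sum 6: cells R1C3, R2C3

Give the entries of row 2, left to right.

6 in 3 cells must be {1,2,3}; 3 in 2 cells must be {1,2}.
Nothing is forced directly, so branch on R1C2, whose candidates are 1 or 2. If R1C2 = 1: that forces R1C3 = 2, R2C2 = 2, after which R2C3 would have to be in {1,5} for the 8 across but in {4} for the 6 down — contradiction. So R1C2 = 2.
Given what's placed, R1C3 must be 1 to fit the 6 across and 6 down.
R2C2 = 3 − 2 = 1 completes the 3 down.
R2C3 = 6 − 1 = 5 completes the 6 down.
R1C1 = 6 − 3 = 3 completes the 6 across.
R2C1 = 8 − 6 = 2 completes the 8 across.

2 1 5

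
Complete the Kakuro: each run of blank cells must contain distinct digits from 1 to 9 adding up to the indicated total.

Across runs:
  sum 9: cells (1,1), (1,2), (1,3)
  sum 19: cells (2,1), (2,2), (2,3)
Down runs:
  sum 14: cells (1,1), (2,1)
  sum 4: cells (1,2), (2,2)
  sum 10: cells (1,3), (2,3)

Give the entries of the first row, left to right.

5 1 3

4 in 2 cells must be {1,3}.
The 19 across and the 4 down share only 3, so (2,2) = 3.
(1,2) = 4 − 3 = 1 completes the 4 down.
Given what's placed, (2,1) must be 9 to fit the 19 across and 14 down.
(2,3) = 19 − 12 = 7 completes the 19 across.
(1,1) = 14 − 9 = 5 completes the 14 down.
(1,3) = 9 − 6 = 3 completes the 9 across.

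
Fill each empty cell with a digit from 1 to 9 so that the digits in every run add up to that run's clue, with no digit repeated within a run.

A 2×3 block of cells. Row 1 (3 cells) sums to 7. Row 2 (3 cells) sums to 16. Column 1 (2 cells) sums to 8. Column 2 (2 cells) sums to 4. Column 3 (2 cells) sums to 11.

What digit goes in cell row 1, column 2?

1

7 in 3 cells must be {1,2,4}; 4 in 2 cells must be {1,3}.
The 7 across and the 4 down share only 1, so (1,2) = 1.
(2,2) = 4 − 1 = 3 completes the 4 down.
Given what's placed, (1,1) must be 2 to fit the 7 across and 8 down.
(1,3) = 7 − 3 = 4 completes the 7 across.
(2,1) = 8 − 2 = 6 completes the 8 down.
(2,3) = 16 − 9 = 7 completes the 16 across.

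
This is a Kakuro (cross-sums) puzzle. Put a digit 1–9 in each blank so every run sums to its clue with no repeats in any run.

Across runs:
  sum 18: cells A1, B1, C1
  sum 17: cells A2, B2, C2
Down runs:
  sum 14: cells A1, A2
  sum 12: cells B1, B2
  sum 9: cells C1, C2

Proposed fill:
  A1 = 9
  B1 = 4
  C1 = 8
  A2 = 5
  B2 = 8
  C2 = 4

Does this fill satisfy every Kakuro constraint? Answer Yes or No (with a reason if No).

No — the across run A1–C1 sums to 21, not 18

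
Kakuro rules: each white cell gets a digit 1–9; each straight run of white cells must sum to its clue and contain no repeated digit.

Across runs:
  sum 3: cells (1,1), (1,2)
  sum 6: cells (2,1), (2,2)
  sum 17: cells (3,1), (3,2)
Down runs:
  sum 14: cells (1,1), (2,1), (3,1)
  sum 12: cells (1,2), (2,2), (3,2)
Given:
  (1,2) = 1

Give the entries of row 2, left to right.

4 2

3 in 2 cells must be {1,2}; 17 in 2 cells must be {8,9}.
(1,1) = 3 − 1 = 2 completes the 3 across.
No cell is forced outright now. (2,1) can only be 4 or 5 (the digits allowed by both its 6 across and its 14 down). If (2,1) = 5: then (2,2) would have to be in {1} for the 6 across but in {2,3,4,5,6,7,8,9} for the 12 down — contradiction. So (2,1) = 4.
(2,2) = 6 − 4 = 2 completes the 6 across.
(3,1) = 14 − 6 = 8 completes the 14 down.
(3,2) = 17 − 8 = 9 completes the 17 across.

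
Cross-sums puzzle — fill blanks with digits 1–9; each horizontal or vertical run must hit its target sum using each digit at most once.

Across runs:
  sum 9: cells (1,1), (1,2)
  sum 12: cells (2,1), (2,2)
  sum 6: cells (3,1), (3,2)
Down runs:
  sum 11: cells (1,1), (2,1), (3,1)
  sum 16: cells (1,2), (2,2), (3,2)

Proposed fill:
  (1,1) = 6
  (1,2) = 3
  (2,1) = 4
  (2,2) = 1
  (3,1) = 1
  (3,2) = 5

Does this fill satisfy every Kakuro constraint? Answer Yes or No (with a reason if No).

No — the across run (2,1)–(2,2) sums to 5, not 12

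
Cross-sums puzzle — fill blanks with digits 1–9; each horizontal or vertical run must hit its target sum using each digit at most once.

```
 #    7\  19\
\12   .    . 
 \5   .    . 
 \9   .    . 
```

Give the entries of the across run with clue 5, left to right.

1 4

7 in 3 cells must be {1,2,4}.
The 12 across and the 7 down share only 4, so R1C1 = 4.
R1C2 = 12 − 4 = 8 completes the 12 across.
Nothing is forced directly, so branch on R2C1, whose candidates are 1 or 2. If R2C1 = 2: then R2C2 would have to be in {3} for the 5 across but in {2,4,5,6,7,9} for the 19 down — contradiction. So R2C1 = 1.
R2C2 = 5 − 1 = 4 completes the 5 across.
R3C1 = 7 − 5 = 2 completes the 7 down.
R3C2 = 9 − 2 = 7 completes the 9 across.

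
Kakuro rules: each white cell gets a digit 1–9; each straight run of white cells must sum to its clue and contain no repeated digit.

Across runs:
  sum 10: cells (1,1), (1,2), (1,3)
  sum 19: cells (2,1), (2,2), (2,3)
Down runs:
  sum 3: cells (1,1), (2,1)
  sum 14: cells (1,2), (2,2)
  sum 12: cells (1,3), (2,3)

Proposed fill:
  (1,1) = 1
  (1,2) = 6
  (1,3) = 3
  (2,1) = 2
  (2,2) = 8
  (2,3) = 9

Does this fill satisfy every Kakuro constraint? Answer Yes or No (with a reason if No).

Yes

Across: 1+6+3=10; 2+8+9=19. Down: 1+2=3; 6+8=14; 3+9=12. No digit repeats within any run.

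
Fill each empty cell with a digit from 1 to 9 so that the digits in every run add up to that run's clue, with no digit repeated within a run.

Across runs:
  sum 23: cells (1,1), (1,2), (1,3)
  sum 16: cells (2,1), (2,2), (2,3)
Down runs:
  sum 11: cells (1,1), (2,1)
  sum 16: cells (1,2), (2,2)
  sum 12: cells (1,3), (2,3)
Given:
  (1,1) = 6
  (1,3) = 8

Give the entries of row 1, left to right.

23 in 3 cells must be {6,8,9}; 16 in 2 cells must be {7,9}.
(1,2) = 23 − 14 = 9 completes the 23 across.
(2,1) = 11 − 6 = 5 completes the 11 down.
(2,2) = 16 − 9 = 7 completes the 16 down.
(2,3) = 16 − 12 = 4 completes the 16 across.

6 9 8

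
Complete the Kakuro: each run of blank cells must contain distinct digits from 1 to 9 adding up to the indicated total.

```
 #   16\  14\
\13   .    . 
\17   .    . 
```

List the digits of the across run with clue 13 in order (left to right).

17 in 2 cells must be {8,9}; 16 in 2 cells must be {7,9}.
The 17 across and the 16 down share only 9, so R2C1 = 9.
R2C2 = 17 − 9 = 8 completes the 17 across.
R1C1 = 16 − 9 = 7 completes the 16 down.
R1C2 = 13 − 7 = 6 completes the 13 across.

7, 6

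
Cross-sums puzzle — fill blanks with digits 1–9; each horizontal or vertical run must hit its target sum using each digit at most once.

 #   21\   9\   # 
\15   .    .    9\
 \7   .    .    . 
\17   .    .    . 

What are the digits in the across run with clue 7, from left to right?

7 in 3 cells must be {1,2,4}.
Only 6 fits R1C2 under both its across sum 15 and down sum 9.
The 7 across and the 21 down share only 4, so R2C1 = 4.
R1C1 = 15 − 6 = 9 completes the 15 across.
R3C1 = 21 − 13 = 8 completes the 21 down.
R3C2 = 2: the only remaining digit allowed by both the 17 across and the 9 down.
R3C3 = 17 − 10 = 7 completes the 17 across.
R2C2 = 9 − 8 = 1 completes the 9 down.
R2C3 = 7 − 5 = 2 completes the 7 across.

4, 1, 2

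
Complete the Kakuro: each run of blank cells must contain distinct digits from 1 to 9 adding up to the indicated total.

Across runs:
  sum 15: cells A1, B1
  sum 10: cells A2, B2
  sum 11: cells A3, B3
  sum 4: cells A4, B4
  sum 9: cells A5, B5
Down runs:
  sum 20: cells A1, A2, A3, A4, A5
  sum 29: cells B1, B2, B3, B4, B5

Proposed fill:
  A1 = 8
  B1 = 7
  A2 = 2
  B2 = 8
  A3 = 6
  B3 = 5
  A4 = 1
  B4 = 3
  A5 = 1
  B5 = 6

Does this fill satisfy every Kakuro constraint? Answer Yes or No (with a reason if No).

No — the down run A1–A5 sums to 18, not 20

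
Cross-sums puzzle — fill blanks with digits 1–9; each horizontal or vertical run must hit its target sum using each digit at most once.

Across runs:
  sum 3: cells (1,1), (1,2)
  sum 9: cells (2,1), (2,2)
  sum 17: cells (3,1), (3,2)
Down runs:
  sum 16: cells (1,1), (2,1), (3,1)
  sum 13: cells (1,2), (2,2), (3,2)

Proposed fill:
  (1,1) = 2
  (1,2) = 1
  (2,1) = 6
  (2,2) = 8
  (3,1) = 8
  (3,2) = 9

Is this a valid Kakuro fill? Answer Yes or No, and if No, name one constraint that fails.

No — the down run (1,2)–(3,2) sums to 18, not 13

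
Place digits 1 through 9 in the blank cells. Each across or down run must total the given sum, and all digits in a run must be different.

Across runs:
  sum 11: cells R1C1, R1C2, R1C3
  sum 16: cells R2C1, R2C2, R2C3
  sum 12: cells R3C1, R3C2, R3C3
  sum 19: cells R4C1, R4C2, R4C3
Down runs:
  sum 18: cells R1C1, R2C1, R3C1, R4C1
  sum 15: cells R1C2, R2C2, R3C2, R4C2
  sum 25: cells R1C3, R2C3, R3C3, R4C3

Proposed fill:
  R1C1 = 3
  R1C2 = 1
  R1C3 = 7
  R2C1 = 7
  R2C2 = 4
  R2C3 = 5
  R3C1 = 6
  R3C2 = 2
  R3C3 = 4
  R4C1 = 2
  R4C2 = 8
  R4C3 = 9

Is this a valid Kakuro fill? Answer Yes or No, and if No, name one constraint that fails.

Yes

Across: 3+1+7=11; 7+4+5=16; 6+2+4=12; 2+8+9=19. Down: 3+7+6+2=18; 1+4+2+8=15; 7+5+4+9=25. No digit repeats within any run.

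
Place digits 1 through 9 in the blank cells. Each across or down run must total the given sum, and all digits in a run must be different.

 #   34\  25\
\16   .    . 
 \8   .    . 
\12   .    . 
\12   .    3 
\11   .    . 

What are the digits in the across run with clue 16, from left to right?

7 9

16 in 2 cells must be {7,9}; 34 in 5 cells must be {4,6,7,8,9}.
R4C1 = 12 − 3 = 9 completes the 12 across.
Given what's placed, R1C1 must be 7 to fit the 16 across and 34 down.
R1C2 = 16 − 7 = 9 completes the 16 across.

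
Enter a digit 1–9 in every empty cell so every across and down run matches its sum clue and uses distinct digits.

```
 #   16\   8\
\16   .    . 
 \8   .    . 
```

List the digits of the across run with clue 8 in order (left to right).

7, 1

16 in 2 cells must be {7,9}.
The 16 across and the 8 down share only 7, so R1C2 = 7.
The 8 across and the 16 down share only 7, so R2C1 = 7.
R2C2 = 8 − 7 = 1 completes the 8 across.
R1C1 = 16 − 7 = 9 completes the 16 across.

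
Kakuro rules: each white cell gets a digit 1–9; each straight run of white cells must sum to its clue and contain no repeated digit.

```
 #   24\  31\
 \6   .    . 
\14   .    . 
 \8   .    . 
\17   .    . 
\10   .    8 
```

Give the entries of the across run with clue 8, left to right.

17 in 2 cells must be {8,9}.
R4C2 = 9: the only remaining digit allowed by both the 17 across and the 31 down.
R5C1 = 10 − 8 = 2 completes the 10 across.
R4C1 = 17 − 9 = 8 completes the 17 across.
Nothing is forced directly, so branch on R2C2, whose candidates are 5 or 6. If R2C2 = 6: then R2C1 would have to be in {8} for the 14 across but in {1,3,4,5,6,7,9} for the 24 down — contradiction. So R2C2 = 5.
R1C2 = 2: the only remaining digit allowed by both the 6 across and the 31 down.
R2C1 = 14 − 5 = 9 completes the 14 across.
Given what's placed, R3C1 must be 1 to fit the 8 across and 24 down.
R3C2 = 8 − 1 = 7 completes the 8 across.

1, 7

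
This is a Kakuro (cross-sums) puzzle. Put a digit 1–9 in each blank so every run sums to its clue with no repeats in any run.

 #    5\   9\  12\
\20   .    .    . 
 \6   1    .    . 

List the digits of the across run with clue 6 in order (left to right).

6 in 3 cells must be {1,2,3}.
R1C1 = 5 − 1 = 4 completes the 5 down.
R1C2 = 7: the only remaining digit allowed by both the 20 across and the 9 down.
R1C3 = 20 − 11 = 9 completes the 20 across.
R2C2 = 9 − 7 = 2 completes the 9 down.
R2C3 = 6 − 3 = 3 completes the 6 across.

1, 2, 3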